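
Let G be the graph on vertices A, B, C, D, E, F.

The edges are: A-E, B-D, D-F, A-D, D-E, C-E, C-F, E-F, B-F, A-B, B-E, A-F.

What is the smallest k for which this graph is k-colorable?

A, B, D, E, F form a clique, so at least 5 colors are needed.
A valid assignment using 5 colors: A=3, B=5, C=3, D=4, E=2, F=1. Every edge joins two different colors.

5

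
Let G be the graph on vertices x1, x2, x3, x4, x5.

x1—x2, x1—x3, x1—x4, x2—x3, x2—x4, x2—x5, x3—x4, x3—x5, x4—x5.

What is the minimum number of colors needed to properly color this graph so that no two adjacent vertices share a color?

4

x2, x3, x4, x5 are mutually adjacent (a clique of size 4), so at least 4 colors are needed.
4 colors suffice: color 1 → {x4}; color 2 → {x2}; color 3 → {x3}; color 4 → {x1, x5}. Each edge has distinct colors on its endpoints.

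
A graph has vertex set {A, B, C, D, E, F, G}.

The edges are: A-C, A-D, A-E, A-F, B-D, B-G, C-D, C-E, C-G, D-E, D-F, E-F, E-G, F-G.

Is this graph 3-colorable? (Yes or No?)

A, C, D, E form a clique, so at least 4 colors are needed.
So 3 colors are not enough.

No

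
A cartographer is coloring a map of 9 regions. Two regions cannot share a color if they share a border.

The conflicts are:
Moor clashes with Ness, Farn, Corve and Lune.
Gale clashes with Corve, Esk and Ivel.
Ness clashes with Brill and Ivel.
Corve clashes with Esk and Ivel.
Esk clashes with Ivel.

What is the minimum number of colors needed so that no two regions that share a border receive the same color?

Gale, Corve, Esk, Ivel all conflict with each other, so at least 4 colors are needed.
One proper 4-coloring: Moor=1, Gale=4, Ness=2, Farn=2, Corve=2, Lune=2, Brill=1, Esk=3, Ivel=1. Each listed conflict is separated.

4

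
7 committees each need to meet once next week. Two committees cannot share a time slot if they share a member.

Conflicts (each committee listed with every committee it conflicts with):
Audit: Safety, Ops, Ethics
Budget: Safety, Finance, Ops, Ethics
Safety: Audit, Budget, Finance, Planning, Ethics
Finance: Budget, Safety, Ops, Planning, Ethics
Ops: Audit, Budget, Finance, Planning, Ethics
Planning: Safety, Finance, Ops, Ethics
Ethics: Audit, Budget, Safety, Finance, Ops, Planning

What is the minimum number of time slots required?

Budget, Finance, Ops, Ethics pairwise conflict, so at least 4 time slots are needed.
4 time slots suffice: time slot 1 → {Ethics}; time slot 2 → {Audit, Finance}; time slot 3 → {Safety, Ops}; time slot 4 → {Budget, Planning}. Each listed conflict is separated.

4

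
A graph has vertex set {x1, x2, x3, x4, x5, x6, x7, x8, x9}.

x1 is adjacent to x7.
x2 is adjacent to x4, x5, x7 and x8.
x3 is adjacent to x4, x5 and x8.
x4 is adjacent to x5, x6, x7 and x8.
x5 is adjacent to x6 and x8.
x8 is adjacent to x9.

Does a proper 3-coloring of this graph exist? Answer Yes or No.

No

x3, x4, x5, x8 form a clique, so at least 4 colors are needed.
So 3 colors are not enough.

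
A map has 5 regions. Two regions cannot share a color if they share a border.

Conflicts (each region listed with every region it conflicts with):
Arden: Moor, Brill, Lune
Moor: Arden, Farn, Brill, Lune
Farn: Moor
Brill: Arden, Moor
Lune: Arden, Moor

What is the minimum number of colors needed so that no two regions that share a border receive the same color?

Arden, Moor, Brill are mutually in conflict, so at least 3 colors are needed.
3 colors suffice: color 1 → {Moor}; color 2 → {Arden, Farn}; color 3 → {Brill, Lune}. Every pair that conflicts lands in different colors.

3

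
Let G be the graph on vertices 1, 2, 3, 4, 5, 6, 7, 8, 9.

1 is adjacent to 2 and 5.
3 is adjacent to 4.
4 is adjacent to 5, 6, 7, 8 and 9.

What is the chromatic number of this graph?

2

1 and 2 are adjacent, so at least 2 colors are needed.
2 colors suffice: color red → {1, 4}; color blue → {2, 3, 5, 6, 7, 8, 9}. No two adjacent vertices share a color.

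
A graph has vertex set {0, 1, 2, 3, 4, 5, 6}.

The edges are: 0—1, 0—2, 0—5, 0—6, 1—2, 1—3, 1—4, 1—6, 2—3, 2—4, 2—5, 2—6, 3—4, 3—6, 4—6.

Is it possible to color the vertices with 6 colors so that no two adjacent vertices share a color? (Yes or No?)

The chromatic number is 5. 1, 2, 3, 4, 6 are pairwise adjacent (a clique of size 5), so at least 5 colors are needed.
5 colors suffice: color red → {2}; color blue → {5, 6}; color green → {1}; color yellow → {0, 4}; color purple → {3}.
Since 6 ≥ 5, a proper 6-coloring certainly exists.

Yes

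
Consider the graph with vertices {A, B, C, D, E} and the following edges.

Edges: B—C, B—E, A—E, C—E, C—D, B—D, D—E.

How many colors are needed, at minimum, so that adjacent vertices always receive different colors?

B, C, D, E are pairwise adjacent (a clique of size 4), so at least 4 colors are needed.
4 colors suffice: color red → {E}; color blue → {A, B}; color green → {C}; color yellow → {D}. No two adjacent vertices share a color.

4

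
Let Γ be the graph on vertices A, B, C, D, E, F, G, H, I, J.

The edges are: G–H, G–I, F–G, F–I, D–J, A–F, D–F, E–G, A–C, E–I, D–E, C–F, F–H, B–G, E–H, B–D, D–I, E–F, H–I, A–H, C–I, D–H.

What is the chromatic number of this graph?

E, F, G, H, I form a clique, so at least 5 colors are needed.
5 colors suffice: A=green, B=red, C=blue, D=green, E=purple, F=red, G=green, H=blue, I=yellow, J=red. Every edge joins two different colors.

5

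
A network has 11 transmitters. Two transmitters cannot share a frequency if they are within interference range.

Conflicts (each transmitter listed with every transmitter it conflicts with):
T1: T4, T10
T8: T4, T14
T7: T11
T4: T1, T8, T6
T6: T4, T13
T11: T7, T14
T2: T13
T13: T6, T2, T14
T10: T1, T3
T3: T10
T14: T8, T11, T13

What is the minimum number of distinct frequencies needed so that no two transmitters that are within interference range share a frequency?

3

The cycle T4-T6-T13-T14-T8-T4 has odd length 5, so it cannot be 2-colored; at least 3 frequencies are needed.
3 frequencies suffice: frequency 1 → {T4, T11, T13, T10}; frequency 2 → {T1, T7, T6, T2, T3, T14}; frequency 3 → {T8}. Every pair that conflicts lands in different frequencies.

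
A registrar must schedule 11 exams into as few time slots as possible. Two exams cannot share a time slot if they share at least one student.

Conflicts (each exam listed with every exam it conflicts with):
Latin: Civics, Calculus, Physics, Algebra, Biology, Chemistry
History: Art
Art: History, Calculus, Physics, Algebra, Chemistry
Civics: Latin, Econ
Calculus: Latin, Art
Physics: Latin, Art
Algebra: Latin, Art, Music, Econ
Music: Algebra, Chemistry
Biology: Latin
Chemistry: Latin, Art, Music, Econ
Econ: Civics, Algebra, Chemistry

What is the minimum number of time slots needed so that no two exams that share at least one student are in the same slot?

History and Art conflict, so at least 2 time slots are needed.
2 time slots suffice: Latin=1, History=2, Art=1, Civics=2, Calculus=2, Physics=2, Algebra=2, Music=1, Biology=2, Chemistry=2, Econ=1. Every pair that conflicts lands in different time slots.

2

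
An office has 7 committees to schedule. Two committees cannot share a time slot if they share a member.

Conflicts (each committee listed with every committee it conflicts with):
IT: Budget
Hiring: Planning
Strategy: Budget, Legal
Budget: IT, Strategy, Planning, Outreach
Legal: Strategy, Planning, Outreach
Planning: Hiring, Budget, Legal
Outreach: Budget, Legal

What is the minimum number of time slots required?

IT and Budget conflict, so at least 2 time slots are needed.
Using 2 time slots: IT=2, Hiring=1, Strategy=2, Budget=1, Legal=1, Planning=2, Outreach=2. No two conflicting committees share a time slot.

2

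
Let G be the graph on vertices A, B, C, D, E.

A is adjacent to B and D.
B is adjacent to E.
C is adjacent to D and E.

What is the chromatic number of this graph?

The cycle C-D-A-B-E-C has odd length 5, so it cannot be 2-colored; at least 3 colors are needed.
One proper 3-coloring: A=1, B=2, C=1, D=2, E=3. Every edge joins two different colors.

3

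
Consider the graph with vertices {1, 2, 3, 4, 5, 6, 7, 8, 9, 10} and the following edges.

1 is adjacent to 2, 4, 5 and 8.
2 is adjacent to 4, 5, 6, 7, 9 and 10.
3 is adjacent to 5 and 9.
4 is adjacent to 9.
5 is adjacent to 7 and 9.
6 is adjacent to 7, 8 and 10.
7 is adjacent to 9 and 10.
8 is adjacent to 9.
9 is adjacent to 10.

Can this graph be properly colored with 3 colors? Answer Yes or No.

2, 6, 7, 10 are mutually adjacent (a clique of size 4), so at least 4 colors are needed.
So 3 colors are not enough.

No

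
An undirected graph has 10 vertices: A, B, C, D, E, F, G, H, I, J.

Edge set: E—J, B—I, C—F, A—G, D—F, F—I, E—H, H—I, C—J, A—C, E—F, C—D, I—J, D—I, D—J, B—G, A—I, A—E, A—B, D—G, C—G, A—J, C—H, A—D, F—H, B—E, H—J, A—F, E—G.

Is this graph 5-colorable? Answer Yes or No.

The chromatic number is 4. A, D, I, J form a clique, so at least 4 colors are needed.
A valid assignment using 4 colors: A=1, B=4, C=2, D=4, E=2, F=3, G=3, H=1, I=2, J=3.
Since 5 ≥ 4, a proper 5-coloring certainly exists.

Yes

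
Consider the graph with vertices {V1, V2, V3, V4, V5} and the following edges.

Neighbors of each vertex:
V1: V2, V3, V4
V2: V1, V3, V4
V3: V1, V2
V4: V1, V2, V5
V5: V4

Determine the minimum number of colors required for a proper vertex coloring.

V1, V2, V4 are pairwise adjacent, so at least 3 colors are needed.
3 colors suffice: V1=green, V2=red, V3=blue, V4=blue, V5=red. Every edge joins two different colors.

3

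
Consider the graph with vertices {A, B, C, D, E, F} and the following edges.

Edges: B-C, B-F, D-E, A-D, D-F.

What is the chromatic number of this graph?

D and E are adjacent, so at least 2 colors are needed.
A valid assignment using 2 colors: A=2, B=1, C=2, D=1, E=2, F=2. No two adjacent vertices share a color.

2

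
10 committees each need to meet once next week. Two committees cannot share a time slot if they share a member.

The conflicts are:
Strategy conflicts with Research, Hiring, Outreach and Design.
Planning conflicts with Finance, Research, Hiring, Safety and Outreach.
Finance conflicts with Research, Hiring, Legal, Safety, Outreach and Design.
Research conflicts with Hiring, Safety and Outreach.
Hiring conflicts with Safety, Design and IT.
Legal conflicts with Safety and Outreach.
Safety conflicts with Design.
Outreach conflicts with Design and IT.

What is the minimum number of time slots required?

5

Planning, Finance, Research, Hiring, Safety pairwise conflict, so at least 5 time slots are needed.
5 time slots suffice: time slot 1 → {Strategy, Finance, IT}; time slot 2 → {Hiring, Outreach}; time slot 3 → {Safety}; time slot 4 → {Research, Legal, Design}; time slot 5 → {Planning}. Each listed conflict is separated.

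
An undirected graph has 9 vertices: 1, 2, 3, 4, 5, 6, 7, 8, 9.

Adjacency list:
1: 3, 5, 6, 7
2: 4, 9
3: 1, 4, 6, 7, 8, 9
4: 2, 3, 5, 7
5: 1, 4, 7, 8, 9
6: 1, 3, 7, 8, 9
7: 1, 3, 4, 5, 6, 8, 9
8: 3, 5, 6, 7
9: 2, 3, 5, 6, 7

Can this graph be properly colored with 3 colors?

No

3, 6, 7, 9 form a clique, so at least 4 colors are needed.
So 3 colors are not enough.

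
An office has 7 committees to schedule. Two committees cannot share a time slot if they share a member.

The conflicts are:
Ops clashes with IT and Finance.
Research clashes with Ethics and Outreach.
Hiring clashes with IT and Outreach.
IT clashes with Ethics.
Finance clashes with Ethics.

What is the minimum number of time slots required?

The cycle IT-Ethics-Research-Outreach-Hiring-IT has odd length 5, so it cannot be 2-colored; at least 3 time slots are needed.
3 time slots suffice: time slot 1 → {Ops, Hiring, Ethics}; time slot 2 → {Research, IT, Finance}; time slot 3 → {Outreach}. No two conflicting committees share a time slot.

3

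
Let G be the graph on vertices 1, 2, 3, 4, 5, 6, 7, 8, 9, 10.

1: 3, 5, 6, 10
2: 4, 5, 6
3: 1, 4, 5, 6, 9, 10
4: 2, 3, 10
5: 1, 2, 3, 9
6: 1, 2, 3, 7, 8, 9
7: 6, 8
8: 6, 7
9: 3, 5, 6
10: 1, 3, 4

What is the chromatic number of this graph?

3

3, 5, 9 are mutually adjacent, so at least 3 colors are needed.
3 colors suffice: 1=green, 2=red, 3=red, 4=green, 5=blue, 6=blue, 7=green, 8=red, 9=green, 10=blue. No two adjacent vertices share a color.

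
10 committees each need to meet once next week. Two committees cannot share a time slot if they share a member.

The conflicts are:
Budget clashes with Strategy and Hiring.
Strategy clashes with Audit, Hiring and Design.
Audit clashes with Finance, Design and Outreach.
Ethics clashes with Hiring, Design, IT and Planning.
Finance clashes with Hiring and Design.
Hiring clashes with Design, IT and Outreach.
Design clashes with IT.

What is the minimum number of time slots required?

Ethics, Hiring, Design, IT all conflict with each other, so at least 4 time slots are needed.
A valid assignment using 4 time slots: Budget=2, Strategy=3, Audit=1, Ethics=3, Finance=3, Hiring=1, Design=2, IT=4, Planning=1, Outreach=2. Every pair that conflicts lands in different time slots.

4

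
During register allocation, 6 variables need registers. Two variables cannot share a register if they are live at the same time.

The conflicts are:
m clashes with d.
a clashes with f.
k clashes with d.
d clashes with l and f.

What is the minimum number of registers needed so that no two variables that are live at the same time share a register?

d and l conflict, so at least 2 registers are needed.
A valid assignment using 2 registers: m=2, a=1, k=2, d=1, l=2, f=2. No two conflicting variables share a register.

2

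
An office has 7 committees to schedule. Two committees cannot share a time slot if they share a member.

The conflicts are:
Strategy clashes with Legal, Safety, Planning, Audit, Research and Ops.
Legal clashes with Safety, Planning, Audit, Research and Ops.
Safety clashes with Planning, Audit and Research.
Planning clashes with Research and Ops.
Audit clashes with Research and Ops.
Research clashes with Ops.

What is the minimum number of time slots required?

5

Strategy, Legal, Safety, Audit, Research pairwise conflict, so at least 5 time slots are needed.
5 time slots suffice: Strategy=3, Legal=1, Safety=4, Planning=5, Audit=5, Research=2, Ops=4. Each listed conflict is separated.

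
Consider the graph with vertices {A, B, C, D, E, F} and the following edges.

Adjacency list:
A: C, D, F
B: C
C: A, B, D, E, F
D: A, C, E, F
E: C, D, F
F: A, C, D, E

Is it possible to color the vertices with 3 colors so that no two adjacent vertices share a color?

A, C, D, F form a clique, so at least 4 colors are needed.
So 3 colors are not enough.

No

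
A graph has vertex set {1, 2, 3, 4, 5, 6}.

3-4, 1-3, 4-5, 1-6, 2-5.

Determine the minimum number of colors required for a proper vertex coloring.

2

1 and 3 are adjacent, so at least 2 colors are needed.
One proper 2-coloring: 1=b, 2=b, 3=a, 4=b, 5=a, 6=a. No two adjacent vertices share a color.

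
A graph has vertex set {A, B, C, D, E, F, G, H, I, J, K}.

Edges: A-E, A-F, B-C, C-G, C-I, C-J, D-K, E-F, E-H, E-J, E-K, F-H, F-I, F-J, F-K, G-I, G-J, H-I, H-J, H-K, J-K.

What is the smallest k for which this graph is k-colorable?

E, F, H, J, K are pairwise adjacent (a clique of size 5), so at least 5 colors are needed.
5 colors suffice: A=blue, B=blue, C=red, D=red, E=green, F=red, G=green, H=yellow, I=blue, J=blue, K=purple. Every edge joins two different colors.

5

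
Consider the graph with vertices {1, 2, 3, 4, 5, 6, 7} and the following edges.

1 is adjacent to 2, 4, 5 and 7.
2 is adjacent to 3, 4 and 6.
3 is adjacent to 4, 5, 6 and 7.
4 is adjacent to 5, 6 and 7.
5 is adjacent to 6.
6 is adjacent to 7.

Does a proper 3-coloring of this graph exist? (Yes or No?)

3, 4, 6, 7 are pairwise adjacent (a clique of size 4), so at least 4 colors are needed.
So 3 colors are not enough.

No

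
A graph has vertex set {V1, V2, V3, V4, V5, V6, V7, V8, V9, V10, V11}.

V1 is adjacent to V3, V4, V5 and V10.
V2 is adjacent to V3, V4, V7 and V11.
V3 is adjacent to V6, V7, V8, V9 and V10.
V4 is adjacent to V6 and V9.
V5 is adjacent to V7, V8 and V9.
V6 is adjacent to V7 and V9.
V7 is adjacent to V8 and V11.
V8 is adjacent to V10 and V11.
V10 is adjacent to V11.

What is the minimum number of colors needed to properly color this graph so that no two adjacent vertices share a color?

V7, V8, V11 form a triangle, so at least 3 colors are needed.
3 colors suffice: V1=green, V2=green, V3=red, V4=red, V5=red, V6=green, V7=blue, V8=green, V9=blue, V10=blue, V11=red. Each edge has distinct colors on its endpoints.

3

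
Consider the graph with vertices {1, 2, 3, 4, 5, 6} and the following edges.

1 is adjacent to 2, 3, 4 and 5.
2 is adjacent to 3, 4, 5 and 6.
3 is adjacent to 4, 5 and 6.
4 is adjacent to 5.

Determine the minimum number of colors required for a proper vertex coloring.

1, 2, 3, 4, 5 are pairwise adjacent (a clique of size 5), so at least 5 colors are needed.
5 colors suffice: color a → {2}; color b → {3}; color c → {5, 6}; color d → {1}; color e → {4}. No two adjacent vertices share a color.

5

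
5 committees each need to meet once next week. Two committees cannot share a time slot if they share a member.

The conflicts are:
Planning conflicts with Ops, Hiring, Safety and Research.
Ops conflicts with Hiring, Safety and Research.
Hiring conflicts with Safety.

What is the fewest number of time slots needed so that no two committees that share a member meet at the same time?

Planning, Ops, Hiring, Safety pairwise conflict, so at least 4 time slots are needed.
4 time slots suffice: time slot 1 → {Ops}; time slot 2 → {Planning}; time slot 3 → {Safety, Research}; time slot 4 → {Hiring}. Every pair that conflicts lands in different time slots.

4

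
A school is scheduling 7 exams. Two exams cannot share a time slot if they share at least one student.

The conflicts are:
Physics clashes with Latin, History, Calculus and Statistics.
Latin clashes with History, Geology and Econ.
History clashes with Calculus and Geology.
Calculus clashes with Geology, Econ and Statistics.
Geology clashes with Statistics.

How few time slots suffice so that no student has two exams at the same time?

3

History, Calculus, Geology pairwise conflict, so at least 3 time slots are needed.
3 time slots suffice: time slot 1 → {Latin, Calculus}; time slot 2 → {History, Econ, Statistics}; time slot 3 → {Physics, Geology}. Each listed conflict is separated.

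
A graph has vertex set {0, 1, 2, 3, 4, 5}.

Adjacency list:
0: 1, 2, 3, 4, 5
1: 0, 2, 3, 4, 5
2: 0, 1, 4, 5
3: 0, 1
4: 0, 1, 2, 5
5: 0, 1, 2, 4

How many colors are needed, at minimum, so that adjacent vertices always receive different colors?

5

0, 1, 2, 4, 5 are mutually adjacent (a clique of size 5), so at least 5 colors are needed.
5 colors suffice: color red → {0}; color blue → {1}; color green → {3, 4}; color yellow → {5}; color purple → {2}. No two adjacent vertices share a color.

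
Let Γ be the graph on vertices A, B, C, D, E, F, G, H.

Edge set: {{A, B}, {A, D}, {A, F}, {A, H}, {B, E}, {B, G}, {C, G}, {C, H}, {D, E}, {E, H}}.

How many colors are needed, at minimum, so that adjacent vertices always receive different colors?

The cycle C-H-E-B-G-C has odd length 5, so it cannot be 2-colored; at least 3 colors are needed.
3 colors suffice: A=1, B=2, C=3, D=2, E=1, F=2, G=1, H=2. No two adjacent vertices share a color.

3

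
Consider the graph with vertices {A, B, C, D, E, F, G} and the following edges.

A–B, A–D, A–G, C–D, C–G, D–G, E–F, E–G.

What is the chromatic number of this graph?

A, D, G are pairwise adjacent, so at least 3 colors are needed.
3 colors suffice: color 1 → {B, F, G}; color 2 → {A, C, E}; color 3 → {D}. Each edge has distinct colors on its endpoints.

3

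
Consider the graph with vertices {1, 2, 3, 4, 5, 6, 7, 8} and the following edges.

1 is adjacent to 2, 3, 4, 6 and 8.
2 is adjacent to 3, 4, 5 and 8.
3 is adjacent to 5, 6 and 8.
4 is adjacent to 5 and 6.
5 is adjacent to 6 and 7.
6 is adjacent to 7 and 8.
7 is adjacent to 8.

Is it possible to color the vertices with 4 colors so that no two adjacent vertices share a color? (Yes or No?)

Yes

The chromatic number is 4. 1, 3, 6, 8 are mutually adjacent (a clique of size 4), so at least 4 colors are needed.
A valid assignment using 4 colors: 1=d, 2=a, 3=c, 4=c, 5=b, 6=a, 7=c, 8=b.
That is already a proper 4-coloring.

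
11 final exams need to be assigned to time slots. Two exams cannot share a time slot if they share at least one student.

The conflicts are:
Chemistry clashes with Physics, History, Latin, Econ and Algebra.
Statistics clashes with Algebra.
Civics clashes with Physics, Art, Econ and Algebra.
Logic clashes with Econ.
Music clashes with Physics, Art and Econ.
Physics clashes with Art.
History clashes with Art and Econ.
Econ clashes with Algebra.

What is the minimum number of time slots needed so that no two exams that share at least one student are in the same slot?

3

Chemistry, History, Econ are mutually in conflict, so at least 3 time slots are needed.
3 time slots suffice: time slot 1 → {Statistics, Latin, Art, Econ}; time slot 2 → {Chemistry, Civics, Logic, Music}; time slot 3 → {Physics, History, Algebra}. No two conflicting exams share a time slot.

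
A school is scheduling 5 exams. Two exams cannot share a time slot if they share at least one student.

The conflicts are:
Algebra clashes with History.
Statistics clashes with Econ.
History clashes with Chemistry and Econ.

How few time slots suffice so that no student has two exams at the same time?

2

History and Econ conflict, so at least 2 time slots are needed.
2 time slots suffice: Algebra=2, Statistics=1, History=1, Chemistry=2, Econ=2. No two conflicting exams share a time slot.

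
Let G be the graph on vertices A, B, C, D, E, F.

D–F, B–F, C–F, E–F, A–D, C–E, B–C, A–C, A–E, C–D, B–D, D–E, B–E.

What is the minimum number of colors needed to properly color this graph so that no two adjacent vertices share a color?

5

B, C, D, E, F form a clique, so at least 5 colors are needed.
5 colors suffice: color 1 → {D}; color 2 → {E}; color 3 → {C}; color 4 → {A, B}; color 5 → {F}. No two adjacent vertices share a color.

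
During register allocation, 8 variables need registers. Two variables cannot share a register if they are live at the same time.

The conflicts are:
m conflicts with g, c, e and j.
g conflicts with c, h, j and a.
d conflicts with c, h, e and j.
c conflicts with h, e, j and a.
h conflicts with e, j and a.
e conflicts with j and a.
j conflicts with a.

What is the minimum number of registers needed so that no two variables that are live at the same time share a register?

d, c, h, e, j pairwise conflict, so at least 5 registers are needed.
Using 5 registers: m=3, g=4, d=5, c=2, h=3, e=4, j=1, a=5. Each listed conflict is separated.

5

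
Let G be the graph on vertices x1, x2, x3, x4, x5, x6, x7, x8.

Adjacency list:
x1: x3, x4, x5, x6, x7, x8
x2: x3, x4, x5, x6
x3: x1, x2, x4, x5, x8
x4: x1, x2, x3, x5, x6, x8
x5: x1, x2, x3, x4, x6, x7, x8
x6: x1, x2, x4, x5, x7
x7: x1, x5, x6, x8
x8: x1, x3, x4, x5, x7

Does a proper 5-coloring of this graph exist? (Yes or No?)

Yes

The chromatic number is 5. x1, x3, x4, x5, x8 are mutually adjacent (a clique of size 5), so at least 5 colors are needed.
One proper 5-coloring: x1=green, x2=green, x3=yellow, x4=blue, x5=red, x6=yellow, x7=blue, x8=purple.
That is already a proper 5-coloring.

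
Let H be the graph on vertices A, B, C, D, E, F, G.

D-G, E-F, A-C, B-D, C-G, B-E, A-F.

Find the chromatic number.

3

The cycle E-F-A-C-G-D-B-E has odd length 7, so it cannot be 2-colored; at least 3 colors are needed.
One proper 3-coloring: A=2, B=1, C=1, D=3, E=2, F=1, G=2. Every edge joins two different colors.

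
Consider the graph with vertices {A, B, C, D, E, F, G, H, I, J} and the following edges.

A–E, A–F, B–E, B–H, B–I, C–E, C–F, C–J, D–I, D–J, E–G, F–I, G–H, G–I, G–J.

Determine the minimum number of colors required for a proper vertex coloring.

3

The cycle C-J-D-I-F-C has odd length 5, so it cannot be 2-colored; at least 3 colors are needed.
3 colors suffice: A=blue, B=blue, C=blue, D=blue, E=red, F=green, G=blue, H=red, I=red, J=red. Every edge joins two different colors.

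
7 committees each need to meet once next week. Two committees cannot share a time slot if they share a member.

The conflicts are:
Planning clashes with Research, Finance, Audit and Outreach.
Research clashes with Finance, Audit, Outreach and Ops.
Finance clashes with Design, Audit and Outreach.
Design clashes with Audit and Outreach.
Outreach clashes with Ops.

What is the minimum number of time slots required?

4

Planning, Research, Finance, Audit pairwise conflict, so at least 4 time slots are needed.
4 time slots suffice: time slot 1 → {Finance, Ops}; time slot 2 → {Audit, Outreach}; time slot 3 → {Research, Design}; time slot 4 → {Planning}. Every pair that conflicts lands in different time slots.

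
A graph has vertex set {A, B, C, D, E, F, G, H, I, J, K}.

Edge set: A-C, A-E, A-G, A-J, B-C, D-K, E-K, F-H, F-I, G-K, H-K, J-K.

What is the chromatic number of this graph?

2

H and K are adjacent, so at least 2 colors are needed.
2 colors suffice: A=red, B=red, C=blue, D=blue, E=blue, F=red, G=blue, H=blue, I=blue, J=blue, K=red. Every edge joins two different colors.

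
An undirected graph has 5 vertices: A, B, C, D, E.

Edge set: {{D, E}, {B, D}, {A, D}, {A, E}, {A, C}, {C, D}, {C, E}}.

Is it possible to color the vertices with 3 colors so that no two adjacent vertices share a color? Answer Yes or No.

A, C, D, E are mutually adjacent (a clique of size 4), so at least 4 colors are needed.
So 3 colors are not enough.

No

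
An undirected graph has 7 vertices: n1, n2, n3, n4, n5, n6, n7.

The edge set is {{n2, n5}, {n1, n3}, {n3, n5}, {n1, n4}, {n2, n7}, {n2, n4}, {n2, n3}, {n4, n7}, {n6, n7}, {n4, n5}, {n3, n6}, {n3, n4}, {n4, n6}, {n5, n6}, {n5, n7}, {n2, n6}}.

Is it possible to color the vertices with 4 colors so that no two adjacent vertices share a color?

n2, n4, n5, n6, n7 form a clique, so at least 5 colors are needed.
So 4 colors are not enough.

No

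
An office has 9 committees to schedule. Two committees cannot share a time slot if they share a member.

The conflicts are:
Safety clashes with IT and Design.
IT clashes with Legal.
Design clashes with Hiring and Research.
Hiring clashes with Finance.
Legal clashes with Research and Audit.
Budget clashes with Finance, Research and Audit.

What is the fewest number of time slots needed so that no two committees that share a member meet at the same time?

The cycle Safety-IT-Legal-Research-Design-Safety has odd length 5, so it cannot be 2-colored; at least 3 time slots are needed.
A valid assignment using 3 time slots: Safety=2, IT=3, Design=1, Hiring=3, Legal=1, Budget=1, Finance=2, Research=2, Audit=2. Each listed conflict is separated.

3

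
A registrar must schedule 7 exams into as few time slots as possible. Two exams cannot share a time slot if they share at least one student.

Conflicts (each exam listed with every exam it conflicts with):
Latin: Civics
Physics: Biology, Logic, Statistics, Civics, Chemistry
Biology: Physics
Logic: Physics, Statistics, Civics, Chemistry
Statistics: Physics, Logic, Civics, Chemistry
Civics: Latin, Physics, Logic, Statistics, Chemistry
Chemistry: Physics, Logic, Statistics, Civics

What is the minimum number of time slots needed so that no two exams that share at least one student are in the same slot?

Physics, Logic, Statistics, Civics, Chemistry pairwise conflict, so at least 5 time slots are needed.
A valid assignment using 5 time slots: Latin=1, Physics=1, Biology=2, Logic=4, Statistics=5, Civics=2, Chemistry=3. Every pair that conflicts lands in different time slots.

5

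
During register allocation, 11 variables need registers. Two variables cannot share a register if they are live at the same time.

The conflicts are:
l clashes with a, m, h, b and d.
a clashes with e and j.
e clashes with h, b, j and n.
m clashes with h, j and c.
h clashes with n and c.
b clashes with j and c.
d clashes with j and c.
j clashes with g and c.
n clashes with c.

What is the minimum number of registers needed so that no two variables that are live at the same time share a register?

3

h, n, c all conflict with each other, so at least 3 registers are needed.
A valid assignment using 3 registers: l=2, a=3, e=2, m=3, h=1, b=3, d=3, j=1, g=2, n=3, c=2. Every pair that conflicts lands in different registers.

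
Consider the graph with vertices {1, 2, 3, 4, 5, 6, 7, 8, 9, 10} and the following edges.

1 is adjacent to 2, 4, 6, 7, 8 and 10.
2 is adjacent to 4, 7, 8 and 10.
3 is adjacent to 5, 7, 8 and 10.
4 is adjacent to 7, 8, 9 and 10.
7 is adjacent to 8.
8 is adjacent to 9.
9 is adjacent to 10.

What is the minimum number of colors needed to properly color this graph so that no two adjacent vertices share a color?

5

1, 2, 4, 7, 8 are mutually adjacent (a clique of size 5), so at least 5 colors are needed.
5 colors suffice: color a → {5, 6, 8, 10}; color b → {1, 3, 9}; color c → {4}; color d → {2}; color e → {7}. Every edge joins two different colors.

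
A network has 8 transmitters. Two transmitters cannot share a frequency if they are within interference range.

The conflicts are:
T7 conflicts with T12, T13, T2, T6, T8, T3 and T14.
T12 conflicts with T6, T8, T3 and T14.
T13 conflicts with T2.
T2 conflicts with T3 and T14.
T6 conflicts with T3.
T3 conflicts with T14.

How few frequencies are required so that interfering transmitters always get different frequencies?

4

T7, T12, T6, T3 are mutually in conflict, so at least 4 frequencies are needed.
Using 4 frequencies: T7=1, T12=2, T13=3, T2=2, T6=4, T8=3, T3=3, T14=4. Each listed conflict is separated.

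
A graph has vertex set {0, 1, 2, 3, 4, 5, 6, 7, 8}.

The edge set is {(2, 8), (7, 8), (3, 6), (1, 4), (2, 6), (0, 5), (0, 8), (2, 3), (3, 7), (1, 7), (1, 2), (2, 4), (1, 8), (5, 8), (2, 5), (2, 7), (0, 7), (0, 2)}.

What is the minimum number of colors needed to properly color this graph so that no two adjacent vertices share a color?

0, 2, 7, 8 are pairwise adjacent (a clique of size 4), so at least 4 colors are needed.
4 colors suffice: color red → {2}; color blue → {4, 5, 6, 7}; color green → {3, 8}; color yellow → {0, 1}. Each edge has distinct colors on its endpoints.

4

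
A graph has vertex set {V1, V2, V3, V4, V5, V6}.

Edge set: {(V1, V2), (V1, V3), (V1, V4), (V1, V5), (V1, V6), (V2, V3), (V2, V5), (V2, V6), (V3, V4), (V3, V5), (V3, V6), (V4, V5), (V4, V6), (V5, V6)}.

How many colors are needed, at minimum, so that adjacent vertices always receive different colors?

5

V1, V3, V4, V5, V6 are pairwise adjacent (a clique of size 5), so at least 5 colors are needed.
A valid assignment using 5 colors: V1=2, V2=5, V3=1, V4=5, V5=4, V6=3. No two adjacent vertices share a color.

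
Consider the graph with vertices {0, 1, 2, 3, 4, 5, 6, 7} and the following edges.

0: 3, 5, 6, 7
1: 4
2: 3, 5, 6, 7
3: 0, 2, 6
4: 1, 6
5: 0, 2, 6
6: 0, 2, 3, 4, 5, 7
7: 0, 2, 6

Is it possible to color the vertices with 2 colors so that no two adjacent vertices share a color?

0, 5, 6 are pairwise adjacent, so at least 3 colors are needed.
So 2 colors are not enough.

No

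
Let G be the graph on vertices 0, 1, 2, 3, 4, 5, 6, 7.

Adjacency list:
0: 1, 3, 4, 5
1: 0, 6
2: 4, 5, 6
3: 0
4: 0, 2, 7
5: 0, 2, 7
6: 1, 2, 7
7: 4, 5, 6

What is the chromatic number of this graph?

The cycle 1-6-2-5-0-1 has odd length 5, so it cannot be 2-colored; at least 3 colors are needed.
3 colors suffice: color a → {0, 2, 7}; color b → {3, 4, 5, 6}; color c → {1}. No two adjacent vertices share a color.

3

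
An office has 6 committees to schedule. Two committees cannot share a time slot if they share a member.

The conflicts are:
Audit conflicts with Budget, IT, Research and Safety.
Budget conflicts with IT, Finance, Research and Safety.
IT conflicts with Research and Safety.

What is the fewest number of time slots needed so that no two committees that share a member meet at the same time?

Audit, Budget, IT, Safety pairwise conflict, so at least 4 time slots are needed.
4 time slots suffice: Audit=2, Budget=1, IT=3, Finance=2, Research=4, Safety=4. No two conflicting committees share a time slot.

4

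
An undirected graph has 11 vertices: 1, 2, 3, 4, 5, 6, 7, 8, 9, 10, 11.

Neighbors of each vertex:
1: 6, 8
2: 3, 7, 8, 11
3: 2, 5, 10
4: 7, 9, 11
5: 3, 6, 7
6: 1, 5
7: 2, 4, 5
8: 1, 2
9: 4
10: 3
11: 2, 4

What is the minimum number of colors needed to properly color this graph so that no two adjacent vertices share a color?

4 and 9 are adjacent, so at least 2 colors are needed.
2 colors suffice: color red → {1, 2, 4, 5, 10}; color blue → {3, 6, 7, 8, 9, 11}. Every edge joins two different colors.

2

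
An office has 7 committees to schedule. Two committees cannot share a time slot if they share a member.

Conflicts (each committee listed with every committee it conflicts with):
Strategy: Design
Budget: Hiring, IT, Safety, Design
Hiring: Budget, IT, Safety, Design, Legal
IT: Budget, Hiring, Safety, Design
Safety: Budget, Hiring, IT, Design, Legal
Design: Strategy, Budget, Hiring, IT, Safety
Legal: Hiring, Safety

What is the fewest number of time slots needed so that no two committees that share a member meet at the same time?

5

Budget, Hiring, IT, Safety, Design pairwise conflict, so at least 5 time slots are needed.
5 time slots suffice: time slot 1 → {Design, Legal}; time slot 2 → {Strategy, Safety}; time slot 3 → {Hiring}; time slot 4 → {IT}; time slot 5 → {Budget}. Each listed conflict is separated.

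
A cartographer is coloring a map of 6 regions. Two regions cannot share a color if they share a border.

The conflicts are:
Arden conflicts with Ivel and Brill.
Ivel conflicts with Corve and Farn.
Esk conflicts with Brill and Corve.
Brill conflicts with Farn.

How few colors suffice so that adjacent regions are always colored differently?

3

The cycle Arden-Brill-Esk-Corve-Ivel-Arden has odd length 5, so it cannot be 2-colored; at least 3 colors are needed.
A valid assignment using 3 colors: Arden=2, Ivel=1, Esk=2, Brill=1, Corve=3, Farn=2. Each listed conflict is separated.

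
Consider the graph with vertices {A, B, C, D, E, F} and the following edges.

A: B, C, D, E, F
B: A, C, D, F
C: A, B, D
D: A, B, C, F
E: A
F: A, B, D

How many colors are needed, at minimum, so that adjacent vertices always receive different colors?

A, B, D, F form a clique, so at least 4 colors are needed.
One proper 4-coloring: A=red, B=green, C=yellow, D=blue, E=blue, F=yellow. Every edge joins two different colors.

4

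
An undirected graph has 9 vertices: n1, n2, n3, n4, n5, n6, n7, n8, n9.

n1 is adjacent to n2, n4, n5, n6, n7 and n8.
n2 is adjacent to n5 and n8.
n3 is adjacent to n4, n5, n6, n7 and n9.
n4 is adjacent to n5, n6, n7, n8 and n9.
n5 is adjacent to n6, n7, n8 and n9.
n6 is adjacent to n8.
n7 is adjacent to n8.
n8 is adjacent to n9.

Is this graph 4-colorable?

No

n1, n4, n5, n6, n8 form a clique, so at least 5 colors are needed.
So 4 colors are not enough.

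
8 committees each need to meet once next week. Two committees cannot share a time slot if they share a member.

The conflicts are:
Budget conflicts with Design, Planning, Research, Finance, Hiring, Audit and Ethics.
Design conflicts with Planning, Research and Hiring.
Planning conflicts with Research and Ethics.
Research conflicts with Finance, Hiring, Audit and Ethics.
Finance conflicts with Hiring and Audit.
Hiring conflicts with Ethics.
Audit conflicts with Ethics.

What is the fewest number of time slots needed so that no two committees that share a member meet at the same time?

Budget, Design, Planning, Research all conflict with each other, so at least 4 time slots are needed.
4 time slots suffice: time slot 1 → {Budget}; time slot 2 → {Research}; time slot 3 → {Planning, Hiring, Audit}; time slot 4 → {Design, Finance, Ethics}. Each listed conflict is separated.

4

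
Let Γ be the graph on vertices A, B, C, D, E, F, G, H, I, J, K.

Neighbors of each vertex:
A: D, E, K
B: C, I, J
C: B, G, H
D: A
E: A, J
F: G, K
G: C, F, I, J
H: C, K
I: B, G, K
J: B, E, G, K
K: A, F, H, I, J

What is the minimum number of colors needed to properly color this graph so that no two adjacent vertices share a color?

3

The cycle H-K-I-B-C-H has odd length 5, so it cannot be 2-colored; at least 3 colors are needed.
3 colors suffice: color red → {B, D, E, G, K}; color blue → {A, C, F, I, J}; color green → {H}. Every edge joins two different colors.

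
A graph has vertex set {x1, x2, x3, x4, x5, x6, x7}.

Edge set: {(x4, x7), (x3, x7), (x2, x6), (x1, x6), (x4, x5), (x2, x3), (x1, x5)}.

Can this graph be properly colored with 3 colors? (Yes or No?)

Yes

The chromatic number is 3. The cycle x5-x4-x7-x3-x2-x6-x1-x5 has odd length 7, so it cannot be 2-colored; at least 3 colors are needed.
One proper 3-coloring: x1=red, x2=green, x3=red, x4=red, x5=blue, x6=blue, x7=blue.
That is already a proper 3-coloring.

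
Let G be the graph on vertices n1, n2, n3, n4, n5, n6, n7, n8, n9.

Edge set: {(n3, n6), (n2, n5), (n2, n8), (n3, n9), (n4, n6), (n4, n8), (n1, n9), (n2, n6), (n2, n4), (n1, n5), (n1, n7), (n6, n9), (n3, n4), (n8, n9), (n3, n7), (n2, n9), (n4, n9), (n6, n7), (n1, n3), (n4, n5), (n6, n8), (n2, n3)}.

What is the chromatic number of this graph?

5

n2, n4, n6, n8, n9 form a clique, so at least 5 colors are needed.
A valid assignment using 5 colors: n1=1, n2=1, n3=4, n4=5, n5=2, n6=3, n7=2, n8=4, n9=2. Each edge has distinct colors on its endpoints.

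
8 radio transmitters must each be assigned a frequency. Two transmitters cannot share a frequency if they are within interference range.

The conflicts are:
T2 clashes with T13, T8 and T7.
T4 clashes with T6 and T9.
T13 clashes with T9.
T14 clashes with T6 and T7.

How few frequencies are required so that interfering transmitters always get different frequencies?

The cycle T4-T6-T14-T7-T2-T13-T9-T4 has odd length 7, so it cannot be 2-colored; at least 3 frequencies are needed.
3 frequencies suffice: frequency 1 → {T2, T6, T9}; frequency 2 → {T4, T13, T8, T7}; frequency 3 → {T14}. Each listed conflict is separated.

3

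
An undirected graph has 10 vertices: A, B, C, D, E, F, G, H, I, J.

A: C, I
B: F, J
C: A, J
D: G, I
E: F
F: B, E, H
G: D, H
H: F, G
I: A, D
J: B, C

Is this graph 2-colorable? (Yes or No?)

The cycle D-I-A-C-J-B-F-H-G-D has odd length 9, so it cannot be 2-colored; at least 3 colors are needed.
So 2 colors are not enough.

No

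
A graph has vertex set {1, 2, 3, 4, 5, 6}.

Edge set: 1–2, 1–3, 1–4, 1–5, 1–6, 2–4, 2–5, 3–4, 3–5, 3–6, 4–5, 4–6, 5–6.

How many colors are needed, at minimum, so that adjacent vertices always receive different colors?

1, 3, 4, 5, 6 form a clique, so at least 5 colors are needed.
One proper 5-coloring: 1=a, 2=d, 3=d, 4=b, 5=c, 6=e. No two adjacent vertices share a color.

5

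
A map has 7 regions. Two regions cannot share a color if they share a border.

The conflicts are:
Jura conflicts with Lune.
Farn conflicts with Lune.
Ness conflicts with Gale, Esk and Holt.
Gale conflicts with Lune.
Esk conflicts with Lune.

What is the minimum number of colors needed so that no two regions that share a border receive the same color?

Esk and Lune conflict, so at least 2 colors are needed.
2 colors suffice: color 1 → {Ness, Lune}; color 2 → {Jura, Farn, Gale, Esk, Holt}. No two conflicting regions share a color.

2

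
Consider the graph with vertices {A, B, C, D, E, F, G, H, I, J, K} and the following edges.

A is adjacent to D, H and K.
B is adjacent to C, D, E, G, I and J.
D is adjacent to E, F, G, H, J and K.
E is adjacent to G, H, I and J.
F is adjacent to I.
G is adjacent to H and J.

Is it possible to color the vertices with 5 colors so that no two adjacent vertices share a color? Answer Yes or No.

Yes

The chromatic number is 5. B, D, E, G, J are pairwise adjacent (a clique of size 5), so at least 5 colors are needed.
5 colors suffice: A=2, B=3, C=1, D=1, E=2, F=2, G=4, H=3, I=1, J=5, K=3.
That is already a proper 5-coloring.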